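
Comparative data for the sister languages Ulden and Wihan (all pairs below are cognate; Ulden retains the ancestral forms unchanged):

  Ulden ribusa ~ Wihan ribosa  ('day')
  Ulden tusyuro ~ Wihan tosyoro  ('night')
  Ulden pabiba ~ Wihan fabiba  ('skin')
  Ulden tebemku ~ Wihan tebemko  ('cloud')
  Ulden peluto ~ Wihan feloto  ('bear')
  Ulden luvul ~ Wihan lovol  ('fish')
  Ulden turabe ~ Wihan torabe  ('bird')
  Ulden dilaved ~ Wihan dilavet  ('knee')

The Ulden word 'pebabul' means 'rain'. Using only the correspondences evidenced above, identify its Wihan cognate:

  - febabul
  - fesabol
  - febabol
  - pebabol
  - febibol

peluto ~ feloto — Ulden p corresponds to Wihan f word-initially before a front vowel.
ribusa ~ ribosa, tusyuro ~ tosyoro — Ulden u corresponds to Wihan o after a consonant, before a consonant other than r, m, n, p, b, f, v.
Applying these to Ulden 'pebabul':
  pebabul → febabul   (p→f word-initially before a front vowel)
  febabul → febabol   (u→o after a consonant, before a consonant other than r, m, n, p, b, f, v)
So the Wihan cognate is 'febabol'.

febabol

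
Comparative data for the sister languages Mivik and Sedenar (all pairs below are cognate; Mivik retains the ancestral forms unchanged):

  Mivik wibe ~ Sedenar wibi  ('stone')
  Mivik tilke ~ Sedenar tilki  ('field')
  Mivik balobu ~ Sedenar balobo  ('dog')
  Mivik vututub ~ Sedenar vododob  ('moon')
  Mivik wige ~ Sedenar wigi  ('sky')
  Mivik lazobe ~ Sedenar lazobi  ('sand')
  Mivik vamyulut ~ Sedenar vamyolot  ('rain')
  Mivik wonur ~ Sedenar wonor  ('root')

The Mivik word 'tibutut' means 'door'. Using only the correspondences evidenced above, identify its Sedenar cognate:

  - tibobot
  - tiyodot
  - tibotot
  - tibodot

vututub ~ vododob, vamyulut ~ vamyolot — Mivik u corresponds to Sedenar o after a consonant, before a consonant other than r, m, n, p, b, f, v.
vututub ~ vododob — Mivik t corresponds to Sedenar d between vowels (before a back vowel).
Applying these to Mivik 'tibutut':
  tibutut → tibotut   (u→o after a consonant, before a consonant other than r, m, n, p, b, f, v)
  tibotut → tibodut   (t→d between vowels (before a back vowel))
  tibodut → tibodot   (u→o after a consonant, before a consonant other than r, m, n, p, b, f, v)
So the Sedenar cognate is 'tibodot'.

tibodot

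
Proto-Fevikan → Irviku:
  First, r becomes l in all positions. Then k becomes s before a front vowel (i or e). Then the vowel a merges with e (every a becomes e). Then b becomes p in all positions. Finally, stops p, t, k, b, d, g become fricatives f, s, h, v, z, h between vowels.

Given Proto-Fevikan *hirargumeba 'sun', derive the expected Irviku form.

Irviku: *hirargumeba
  hirargumeba → hilalgumeba   [unconditioned shift]
  hilalgumeba (rule 2 does not apply)
  hilalgumeba → hilelgumebe   [vowel merger]
  hilelgumebe → hilelgumepe   [unconditioned shift]
  hilelgumepe → hilelgumefe   [intervocalic lenition]
  giving Irviku hilelgumefe.

hilelgumefe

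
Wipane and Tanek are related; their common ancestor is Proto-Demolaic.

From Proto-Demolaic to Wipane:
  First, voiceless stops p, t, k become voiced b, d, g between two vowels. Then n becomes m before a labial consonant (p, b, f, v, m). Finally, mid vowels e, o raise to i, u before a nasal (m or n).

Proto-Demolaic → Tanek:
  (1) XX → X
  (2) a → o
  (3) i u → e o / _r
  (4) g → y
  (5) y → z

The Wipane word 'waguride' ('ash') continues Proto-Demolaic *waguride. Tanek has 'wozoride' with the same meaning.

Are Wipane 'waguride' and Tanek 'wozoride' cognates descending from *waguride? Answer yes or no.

Derive the expected Tanek reflex of *waguride:
Tanek: *waguride
  waguride (rule 1 does not apply)
  waguride → woguride   [vowel merger]
  woguride → wogoride   [pre-rhotic lowering]
  wogoride → woyoride   [unconditioned shift]
  woyoride → wozoride   [unconditioned shift]
  giving Tanek wozoride.
Tanek 'wozoride' matches the regular reflex exactly, so the pair is cognate.

yes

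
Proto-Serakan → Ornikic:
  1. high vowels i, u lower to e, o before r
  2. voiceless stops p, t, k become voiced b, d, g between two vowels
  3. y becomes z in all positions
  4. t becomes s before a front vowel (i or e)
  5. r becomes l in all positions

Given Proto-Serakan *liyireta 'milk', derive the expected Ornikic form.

Ornikic: *liyireta > liyereta > liyereda > lizereda > lizeleda  (by pre-rhotic lowering, intervocalic voicing, unconditioned shift, unconditioned shift)

lizeleda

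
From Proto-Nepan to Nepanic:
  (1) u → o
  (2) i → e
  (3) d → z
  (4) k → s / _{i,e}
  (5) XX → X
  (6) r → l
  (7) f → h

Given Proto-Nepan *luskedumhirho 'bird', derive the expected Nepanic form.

losezomhelho

Nepanic: *luskedumhirho
  luskedumhirho → loskedomhirho   [vowel merger]
  loskedomhirho → loskedomherho   [vowel merger]
  loskedomherho → loskezomherho   [unconditioned shift]
  loskezomherho → lossezomherho   [palatalisation]
  lossezomherho → losezomherho   [degemination]
  losezomherho → losezomhelho   [unconditioned shift]
  losezomhelho (rule 7 does not apply)
  giving Nepanic losezomhelho.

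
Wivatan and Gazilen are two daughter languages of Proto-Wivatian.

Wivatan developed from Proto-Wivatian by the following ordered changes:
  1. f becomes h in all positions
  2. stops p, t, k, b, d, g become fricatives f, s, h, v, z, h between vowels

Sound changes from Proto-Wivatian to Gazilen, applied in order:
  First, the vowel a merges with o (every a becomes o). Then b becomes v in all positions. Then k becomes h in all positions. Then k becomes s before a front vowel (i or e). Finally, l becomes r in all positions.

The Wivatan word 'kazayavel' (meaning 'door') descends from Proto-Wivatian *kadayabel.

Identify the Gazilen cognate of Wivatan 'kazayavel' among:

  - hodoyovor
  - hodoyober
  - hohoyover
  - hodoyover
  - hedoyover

Gazilen: *kadayabel
  kadayabel → kodoyobel   [vowel merger]
  kodoyobel → kodoyovel   [unconditioned shift]
  kodoyovel → hodoyovel   [unconditioned shift]
  hodoyovel (rule 4 does not apply)
  hodoyovel → hodoyover   [unconditioned shift]
  giving Gazilen hodoyover.
The other candidates each miss or misapply at least one Gazilen change.

hodoyover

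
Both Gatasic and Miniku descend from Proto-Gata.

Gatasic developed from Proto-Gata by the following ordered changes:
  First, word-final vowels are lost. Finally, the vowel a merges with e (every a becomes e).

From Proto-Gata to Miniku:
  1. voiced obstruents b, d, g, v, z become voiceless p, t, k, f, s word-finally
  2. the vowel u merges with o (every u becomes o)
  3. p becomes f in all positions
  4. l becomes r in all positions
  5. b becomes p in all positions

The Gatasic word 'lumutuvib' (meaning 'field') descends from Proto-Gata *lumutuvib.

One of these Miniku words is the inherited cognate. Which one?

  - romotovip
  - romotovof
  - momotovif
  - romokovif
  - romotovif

Miniku: *lumutuvib
  lumutuvib → lumutuvip   [final devoicing]
  lumutuvip → lomotovip   [vowel merger]
  lomotovip → lomotovif   [unconditioned shift]
  lomotovif → romotovif   [unconditioned shift]
  romotovif (rule 5 does not apply)
  giving Miniku romotovif.
The other candidates each miss or misapply at least one Miniku change.

romotovif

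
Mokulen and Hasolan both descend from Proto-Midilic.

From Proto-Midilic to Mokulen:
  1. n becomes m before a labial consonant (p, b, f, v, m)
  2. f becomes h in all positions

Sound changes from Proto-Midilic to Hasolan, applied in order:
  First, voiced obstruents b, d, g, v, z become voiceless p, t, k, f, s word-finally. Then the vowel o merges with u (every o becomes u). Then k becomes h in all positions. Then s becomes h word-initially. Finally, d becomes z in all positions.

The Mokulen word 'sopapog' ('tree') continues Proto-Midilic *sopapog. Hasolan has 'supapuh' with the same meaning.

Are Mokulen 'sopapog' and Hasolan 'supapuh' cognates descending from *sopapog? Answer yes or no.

Derive the expected Hasolan reflex of *sopapog:
Hasolan: *sopapog > sopapok > supapuk > supapuh > hupapuh  (by final devoicing, vowel merger, unconditioned shift, debuccalisation)
The regular Hasolan reflex would be 'hupapuh', but the attested form is 'supapuh'. The correspondence is irregular, so they are not cognates (the Hasolan form has a different source).

no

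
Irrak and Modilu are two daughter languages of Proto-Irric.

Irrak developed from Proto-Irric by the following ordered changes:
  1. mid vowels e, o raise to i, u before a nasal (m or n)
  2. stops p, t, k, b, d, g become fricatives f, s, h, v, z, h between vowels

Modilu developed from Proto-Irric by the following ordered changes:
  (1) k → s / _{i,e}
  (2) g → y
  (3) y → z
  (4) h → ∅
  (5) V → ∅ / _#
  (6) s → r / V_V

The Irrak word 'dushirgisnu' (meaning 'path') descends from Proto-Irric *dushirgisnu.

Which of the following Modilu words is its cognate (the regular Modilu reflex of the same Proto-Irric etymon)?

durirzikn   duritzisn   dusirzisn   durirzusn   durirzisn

durirzisn

Modilu: *dushirgisnu > dushiryisnu > dushirzisnu > dusirzisnu > dusirzisn > durirzisn  (by unconditioned shift, unconditioned shift, h-loss, apocope, rhotacism)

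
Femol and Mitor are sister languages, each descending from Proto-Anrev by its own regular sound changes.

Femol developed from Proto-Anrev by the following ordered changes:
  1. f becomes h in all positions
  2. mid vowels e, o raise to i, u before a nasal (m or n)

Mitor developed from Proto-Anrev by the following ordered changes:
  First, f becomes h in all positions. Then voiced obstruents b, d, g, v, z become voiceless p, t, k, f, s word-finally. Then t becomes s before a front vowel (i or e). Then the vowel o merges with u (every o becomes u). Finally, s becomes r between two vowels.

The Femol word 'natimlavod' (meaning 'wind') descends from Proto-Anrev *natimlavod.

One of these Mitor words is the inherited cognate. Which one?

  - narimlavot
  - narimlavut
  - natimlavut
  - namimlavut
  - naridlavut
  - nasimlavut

Mitor: *natimlavod
  natimlavod (rule 1 does not apply)
  natimlavod → natimlavot   [final devoicing]
  natimlavot → nasimlavot   [palatalisation]
  nasimlavot → nasimlavut   [vowel merger]
  nasimlavut → narimlavut   [rhotacism]
  giving Mitor narimlavut.
Among the options, 'narimlavut' alone shows every Mitor change applied in order.

narimlavut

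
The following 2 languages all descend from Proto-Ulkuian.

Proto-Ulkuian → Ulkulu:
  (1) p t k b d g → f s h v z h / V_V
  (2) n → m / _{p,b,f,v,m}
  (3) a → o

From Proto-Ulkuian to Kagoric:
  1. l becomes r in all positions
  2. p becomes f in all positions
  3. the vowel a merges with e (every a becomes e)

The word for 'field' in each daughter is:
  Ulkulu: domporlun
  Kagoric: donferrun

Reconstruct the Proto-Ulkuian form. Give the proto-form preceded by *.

*donparlun

Position 5: Ulkulu has o, Kagoric has e. Taking the neighbouring segments as reconstructed: Ulkulu o could go back to *a or *o; Kagoric e could go back to *a or *e — the one source consistent with every daughter is *a.
Position 7: Ulkulu has l, Kagoric has r. Ulkulu preserves l here (none of its changes turn any other segment into l), so the proto-segment is *l.
Position 3: Ulkulu has m, Kagoric has n. Kagoric preserves n here (none of its changes turn any other segment into n), so the proto-segment is *n.
Continuing position by position gives *donparlun; check it forward:
Ulkulu: start from *donparlun.
  rule 1: no change — donparlun
  rule 2 (nasal place assimilation): donparlun → domparlun
  rule 3 (vowel merger): domparlun → domporlun
  ⇒ Ulkulu domporlun
Kagoric: *donparlun > donparrun > donfarrun > donferrun  (by unconditioned shift, unconditioned shift, vowel merger)
Only *donparlun yields all of Ulkulu domporlun, Kagoric donferrun.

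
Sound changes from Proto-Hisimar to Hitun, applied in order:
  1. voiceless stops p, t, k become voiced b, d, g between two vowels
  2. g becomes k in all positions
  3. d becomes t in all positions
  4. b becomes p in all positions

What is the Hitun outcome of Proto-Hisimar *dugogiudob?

Hitun: *dugogiudob
  dugogiudob (rule 1 does not apply)
  dugogiudob → dukokiudob   [unconditioned shift]
  dukokiudob → tukokiutob   [unconditioned shift]
  tukokiutob → tukokiutop   [unconditioned shift]
  giving Hitun tukokiutop.

tukokiutop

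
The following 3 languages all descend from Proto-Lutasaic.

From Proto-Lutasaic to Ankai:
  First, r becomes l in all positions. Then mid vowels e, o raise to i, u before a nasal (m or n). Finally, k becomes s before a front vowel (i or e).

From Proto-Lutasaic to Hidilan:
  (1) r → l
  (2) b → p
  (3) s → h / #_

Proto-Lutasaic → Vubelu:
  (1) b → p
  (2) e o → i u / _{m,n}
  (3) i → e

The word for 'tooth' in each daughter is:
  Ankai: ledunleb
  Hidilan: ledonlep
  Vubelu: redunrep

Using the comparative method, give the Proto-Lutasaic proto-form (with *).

Position 1: Ankai has l, Hidilan has l, Vubelu has r. Vubelu preserves r here (none of its changes turn any other segment into r), so the proto-segment is *r.
Position 6: Ankai has l, Hidilan has l, Vubelu has r. Vubelu preserves r here (none of its changes turn any other segment into r), so the proto-segment is *r.
Position 8: Ankai has b, Hidilan has p, Vubelu has p. Ankai preserves b here (none of its changes turn any other segment into b), so the proto-segment is *b.
Continuing position by position gives *redonreb; check it forward:
Ankai: *redonreb > ledonleb > ledunleb  (by unconditioned shift, pre-nasal raising)
Hidilan: *redonreb
  redonreb → ledonleb   [unconditioned shift]
  ledonleb → ledonlep   [unconditioned shift]
  ledonlep (rule 3 does not apply)
  giving Hidilan ledonlep.
Vubelu: *redonreb
  redonreb → redonrep   [unconditioned shift]
  redonrep → redunrep   [pre-nasal raising]
  redunrep (rule 3 does not apply)
  giving Vubelu redunrep.
Only *redonreb yields all of Ankai ledunleb, Hidilan ledonlep, Vubelu redunrep.

*redonreb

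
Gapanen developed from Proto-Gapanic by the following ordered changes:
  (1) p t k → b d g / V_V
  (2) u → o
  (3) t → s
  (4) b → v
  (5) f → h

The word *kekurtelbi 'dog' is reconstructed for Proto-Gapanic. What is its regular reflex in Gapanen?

Gapanen: *kekurtelbi > kegurtelbi > kegortelbi > kegorselbi > kegorselvi  (by intervocalic voicing, vowel merger, unconditioned shift, unconditioned shift)

kegorselvi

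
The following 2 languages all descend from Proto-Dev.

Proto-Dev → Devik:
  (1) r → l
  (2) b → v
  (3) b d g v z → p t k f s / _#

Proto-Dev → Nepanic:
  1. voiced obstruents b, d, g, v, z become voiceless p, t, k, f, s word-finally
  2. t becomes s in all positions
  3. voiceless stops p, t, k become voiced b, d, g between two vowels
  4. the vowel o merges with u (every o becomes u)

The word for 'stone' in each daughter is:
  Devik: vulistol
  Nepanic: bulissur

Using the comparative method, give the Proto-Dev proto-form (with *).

*bulistor

Position 8: Devik has l, Nepanic has r. Nepanic preserves r here (none of its changes turn any other segment into r), so the proto-segment is *r.
Position 6: Devik has t, Nepanic has s. Taking the neighbouring segments as reconstructed: Devik t can only go back to *t; Nepanic s could go back to *t or *s — the one source consistent with every daughter is *t.
Position 1: Devik has v, Nepanic has b. Taking the neighbouring segments as reconstructed: Devik v could go back to *b or *v; Nepanic b can only go back to *b — the one source consistent with every daughter is *b.
This points to *bulistor. Verify forward in each daughter:
Devik: *bulistor > bulistol > vulistol  (by unconditioned shift, unconditioned shift)
Nepanic: start from *bulistor.
  rule 1: no change — bulistor
  rule 2 (unconditioned shift): bulistor → bulissor
  rule 3: no change — bulissor
  rule 4 (vowel merger): bulissor → bulissur
  ⇒ Nepanic bulissur
*bulistor is the unique common source.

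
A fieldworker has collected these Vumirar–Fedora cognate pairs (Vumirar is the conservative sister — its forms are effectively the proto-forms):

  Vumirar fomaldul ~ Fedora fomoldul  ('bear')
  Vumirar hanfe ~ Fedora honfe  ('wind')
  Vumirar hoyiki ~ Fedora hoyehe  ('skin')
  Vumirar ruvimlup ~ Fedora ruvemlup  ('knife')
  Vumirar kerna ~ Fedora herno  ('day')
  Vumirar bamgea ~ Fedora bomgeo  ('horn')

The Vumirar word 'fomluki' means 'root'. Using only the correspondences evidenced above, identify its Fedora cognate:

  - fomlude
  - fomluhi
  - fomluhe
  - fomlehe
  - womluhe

hoyiki ~ hoyehe — Vumirar k corresponds to Fedora h between vowels (before a front vowel).
hoyiki ~ hoyehe — Vumirar i corresponds to Fedora e word-finally.
Applying these to Vumirar 'fomluki':
  fomluki → fomluhi   (k→h between vowels (before a front vowel))
  fomluhi → fomluhe   (i→e word-finally)
So the Fedora cognate is 'fomluhe'.

fomluhe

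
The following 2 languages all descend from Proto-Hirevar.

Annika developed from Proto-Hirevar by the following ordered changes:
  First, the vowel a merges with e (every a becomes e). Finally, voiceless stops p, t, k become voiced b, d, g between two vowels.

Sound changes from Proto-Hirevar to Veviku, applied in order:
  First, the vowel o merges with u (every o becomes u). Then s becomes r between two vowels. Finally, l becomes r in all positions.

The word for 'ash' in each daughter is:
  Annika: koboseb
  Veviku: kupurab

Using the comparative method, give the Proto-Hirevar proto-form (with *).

Position 3: Annika has b, Veviku has p. Veviku preserves p here (none of its changes turn any other segment into p), so the proto-segment is *p.
Position 2: Annika has o, Veviku has u. Annika preserves o here (none of its changes turn any other segment into o), so the proto-segment is *o.
Continuing position by position gives *koposab; check it forward:
Annika: *koposab > koposeb > koboseb  (by vowel merger, intervocalic voicing)
Veviku: *koposab > kupusab > kupurab  (by vowel merger, rhotacism)
*koposab is the unique common source.

*koposab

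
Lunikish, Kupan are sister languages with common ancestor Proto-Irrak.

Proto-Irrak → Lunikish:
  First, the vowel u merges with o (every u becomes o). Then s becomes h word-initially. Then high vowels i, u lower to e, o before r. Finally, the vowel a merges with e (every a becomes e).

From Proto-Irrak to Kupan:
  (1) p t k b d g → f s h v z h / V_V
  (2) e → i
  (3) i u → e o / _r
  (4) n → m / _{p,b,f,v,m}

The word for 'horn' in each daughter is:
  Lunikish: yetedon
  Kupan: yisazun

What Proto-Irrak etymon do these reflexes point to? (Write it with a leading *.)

Position 6: Lunikish has o, Kupan has u. Kupan preserves u here (none of its changes turn any other segment into u), so the proto-segment is *u.
Position 2: Lunikish has e, Kupan has i. Taking the neighbouring segments as reconstructed: Lunikish e could go back to *a or *e; Kupan i could go back to *e or *i — the one source consistent with every daughter is *e.
This points to *yetadun. Verify forward in each daughter:
Lunikish: start from *yetadun.
  rule 1 (vowel merger): yetadun → yetadon
  rule 2: no change — yetadon
  rule 3: no change — yetadon
  rule 4 (vowel merger): yetadon → yetedon
  ⇒ Lunikish yetedon
Kupan: *yetadun
  yetadun → yesazun   [intervocalic lenition]
  yesazun → yisazun   [vowel merger]
  yisazun (rule 3 does not apply)
  yisazun (rule 4 does not apply)
  giving Kupan yisazun.
*yetadun is the unique common source.

*yetadun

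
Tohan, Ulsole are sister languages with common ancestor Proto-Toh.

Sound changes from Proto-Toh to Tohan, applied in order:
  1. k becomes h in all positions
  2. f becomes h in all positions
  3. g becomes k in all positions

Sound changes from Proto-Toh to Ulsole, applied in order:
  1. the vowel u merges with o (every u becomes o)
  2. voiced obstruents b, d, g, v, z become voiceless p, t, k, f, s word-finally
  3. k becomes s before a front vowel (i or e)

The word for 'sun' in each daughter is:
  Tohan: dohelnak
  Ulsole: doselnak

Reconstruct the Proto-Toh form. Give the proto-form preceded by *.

*dokelnag

Position 8: Tohan has k, Ulsole has k. In Tohan, k can only continue *g, so the proto-segment is *g.
Position 3: Tohan has h, Ulsole has s. Taking the neighbouring segments as reconstructed: Tohan h could go back to *k or *f or *h; Ulsole s could go back to *k or *s — the one source consistent with every daughter is *k.
Continuing position by position gives *dokelnag; check it forward:
Tohan: start from *dokelnag.
  rule 1 (unconditioned shift): dokelnag → dohelnag
  rule 2: no change — dohelnag
  rule 3 (unconditioned shift): dohelnag → dohelnak
  ⇒ Tohan dohelnak
Ulsole: start from *dokelnag.
  rule 1: no change — dokelnag
  rule 2 (final devoicing): dokelnag → dokelnak
  rule 3 (palatalisation): dokelnak → doselnak
  ⇒ Ulsole doselnak
No other proto-form is consistent with every reflex, so the reconstruction is *dokelnag.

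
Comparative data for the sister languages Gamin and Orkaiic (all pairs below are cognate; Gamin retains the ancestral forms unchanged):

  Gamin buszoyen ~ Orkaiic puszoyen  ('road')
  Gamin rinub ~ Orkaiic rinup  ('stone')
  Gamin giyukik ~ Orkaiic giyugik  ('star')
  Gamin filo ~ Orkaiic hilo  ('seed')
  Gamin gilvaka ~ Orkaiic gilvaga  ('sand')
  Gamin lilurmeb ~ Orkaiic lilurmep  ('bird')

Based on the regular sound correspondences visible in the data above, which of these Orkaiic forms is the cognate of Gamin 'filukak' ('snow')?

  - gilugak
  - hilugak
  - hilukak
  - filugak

filo ~ hilo — Gamin f corresponds to Orkaiic h word-initially before a front vowel.
gilvaka ~ gilvaga — Gamin k corresponds to Orkaiic g between vowels (before a back vowel).
Applying these to Gamin 'filukak':
  filukak → hilukak   (f→h word-initially before a front vowel)
  hilukak → hilugak   (k→g between vowels (before a back vowel))
So the Orkaiic cognate is 'hilugak'.

hilugak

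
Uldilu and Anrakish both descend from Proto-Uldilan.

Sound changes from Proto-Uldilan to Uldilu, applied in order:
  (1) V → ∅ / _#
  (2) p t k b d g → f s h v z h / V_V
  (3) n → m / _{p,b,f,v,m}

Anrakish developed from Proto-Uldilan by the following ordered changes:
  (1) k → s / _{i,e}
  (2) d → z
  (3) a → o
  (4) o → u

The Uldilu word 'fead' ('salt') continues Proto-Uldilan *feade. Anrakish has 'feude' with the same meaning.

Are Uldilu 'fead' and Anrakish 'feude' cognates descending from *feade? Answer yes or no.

no

Derive the expected Anrakish reflex of *feade:
Anrakish: *feade > feaze > feoze > feuze  (by unconditioned shift, vowel merger, vowel merger)
The regular Anrakish reflex would be 'feuze', but the attested form is 'feude'. The correspondence is irregular, so they are not cognates (the Anrakish form has a different source).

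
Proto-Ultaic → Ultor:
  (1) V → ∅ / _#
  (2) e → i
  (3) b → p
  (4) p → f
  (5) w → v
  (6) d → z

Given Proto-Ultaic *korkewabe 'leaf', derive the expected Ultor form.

Ultor: *korkewabe
  korkewabe → korkewab   [apocope]
  korkewab → korkiwab   [vowel merger]
  korkiwab → korkiwap   [unconditioned shift]
  korkiwap → korkiwaf   [unconditioned shift]
  korkiwaf → korkivaf   [unconditioned shift]
  korkivaf (rule 6 does not apply)
  giving Ultor korkivaf.

korkivaf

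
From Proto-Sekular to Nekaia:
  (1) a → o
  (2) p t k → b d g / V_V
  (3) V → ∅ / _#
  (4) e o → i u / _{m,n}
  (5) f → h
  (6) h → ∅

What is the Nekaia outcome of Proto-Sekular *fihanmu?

iunm

Nekaia: start from *fihanmu.
  rule 1 (vowel merger): fihanmu → fihonmu
  rule 2: no change — fihonmu
  rule 3 (apocope): fihonmu → fihonm
  rule 4 (pre-nasal raising): fihonm → fihunm
  rule 5 (unconditioned shift): fihunm → hihunm
  rule 6 (h-loss): hihunm → iunm
  ⇒ Nekaia iunm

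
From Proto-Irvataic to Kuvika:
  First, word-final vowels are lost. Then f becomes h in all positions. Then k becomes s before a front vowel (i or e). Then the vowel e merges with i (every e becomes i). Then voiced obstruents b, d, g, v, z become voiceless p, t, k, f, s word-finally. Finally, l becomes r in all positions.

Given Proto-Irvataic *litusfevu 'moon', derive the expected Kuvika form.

Kuvika: *litusfevu
  litusfevu → litusfev   [apocope]
  litusfev → litushev   [unconditioned shift]
  litushev (rule 3 does not apply)
  litushev → litushiv   [vowel merger]
  litushiv → litushif   [final devoicing]
  litushif → ritushif   [unconditioned shift]
  giving Kuvika ritushif.

ritushif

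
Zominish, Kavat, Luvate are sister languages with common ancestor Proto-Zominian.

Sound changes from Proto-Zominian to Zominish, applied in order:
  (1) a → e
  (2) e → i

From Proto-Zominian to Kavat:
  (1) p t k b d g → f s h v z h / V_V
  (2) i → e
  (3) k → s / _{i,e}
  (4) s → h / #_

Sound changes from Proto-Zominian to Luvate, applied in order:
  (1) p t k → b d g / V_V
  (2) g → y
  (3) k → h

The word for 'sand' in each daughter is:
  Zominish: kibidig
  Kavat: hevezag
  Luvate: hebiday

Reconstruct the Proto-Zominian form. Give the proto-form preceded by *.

Position 5: Zominish has d, Kavat has z, Luvate has d. Zominish preserves d here (none of its changes turn any other segment into d), so the proto-segment is *d.
Position 7: Zominish has g, Kavat has g, Luvate has y. Zominish preserves g here (none of its changes turn any other segment into g), so the proto-segment is *g.
Position 4: Zominish has i, Kavat has e, Luvate has i. Luvate preserves i here (none of its changes turn any other segment into i), so the proto-segment is *i.
Continuing position by position gives *kebidag; check it forward:
Zominish: start from *kebidag.
  rule 1 (vowel merger): kebidag → kebideg
  rule 2 (vowel merger): kebideg → kibidig
  ⇒ Zominish kibidig
Kavat: *kebidag
  kebidag → kevizag   [intervocalic lenition]
  kevizag → kevezag   [vowel merger]
  kevezag → sevezag   [palatalisation]
  sevezag → hevezag   [debuccalisation]
  giving Kavat hevezag.
Luvate: start from *kebidag.
  rule 1: no change — kebidag
  rule 2 (unconditioned shift): kebidag → kebiday
  rule 3 (unconditioned shift): kebiday → hebiday
  ⇒ Luvate hebiday
*kebidag is the unique common source.

*kebidag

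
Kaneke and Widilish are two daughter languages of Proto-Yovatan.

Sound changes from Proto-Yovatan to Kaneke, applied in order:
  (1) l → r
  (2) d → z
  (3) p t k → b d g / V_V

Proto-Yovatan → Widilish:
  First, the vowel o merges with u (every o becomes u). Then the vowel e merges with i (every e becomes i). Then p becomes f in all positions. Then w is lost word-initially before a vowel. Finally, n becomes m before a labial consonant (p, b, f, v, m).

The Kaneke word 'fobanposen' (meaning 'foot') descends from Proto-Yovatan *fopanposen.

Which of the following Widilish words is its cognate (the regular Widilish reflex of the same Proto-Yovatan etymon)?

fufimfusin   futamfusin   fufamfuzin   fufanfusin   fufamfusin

Widilish: *fopanposen > fupanpusen > fupanpusin > fufanfusin > fufamfusin  (by vowel merger, vowel merger, unconditioned shift, nasal place assimilation)

fufamfusin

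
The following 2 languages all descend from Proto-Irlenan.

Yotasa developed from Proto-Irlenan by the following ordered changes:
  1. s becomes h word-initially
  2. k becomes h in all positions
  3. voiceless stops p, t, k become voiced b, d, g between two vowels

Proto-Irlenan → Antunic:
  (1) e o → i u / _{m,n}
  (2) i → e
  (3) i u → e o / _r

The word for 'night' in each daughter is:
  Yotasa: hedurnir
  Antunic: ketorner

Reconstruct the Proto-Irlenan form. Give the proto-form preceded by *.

*keturnir

Position 3: Yotasa has d, Antunic has t. Antunic preserves t here (none of its changes turn any other segment into t), so the proto-segment is *t.
Position 1: Yotasa has h, Antunic has k. Antunic preserves k here (none of its changes turn any other segment into k), so the proto-segment is *k.
Position 7: Yotasa has i, Antunic has e. Yotasa preserves i here (none of its changes turn any other segment into i), so the proto-segment is *i.
This points to *keturnir. Verify forward in each daughter:
Yotasa: *keturnir
  keturnir (rule 1 does not apply)
  keturnir → heturnir   [unconditioned shift]
  heturnir → hedurnir   [intervocalic voicing]
  giving Yotasa hedurnir.
Antunic: start from *keturnir.
  rule 1: no change — keturnir
  rule 2 (vowel merger): keturnir → keturner
  rule 3 (pre-rhotic lowering): keturner → ketorner
  ⇒ Antunic ketorner
*keturnir is the unique common source.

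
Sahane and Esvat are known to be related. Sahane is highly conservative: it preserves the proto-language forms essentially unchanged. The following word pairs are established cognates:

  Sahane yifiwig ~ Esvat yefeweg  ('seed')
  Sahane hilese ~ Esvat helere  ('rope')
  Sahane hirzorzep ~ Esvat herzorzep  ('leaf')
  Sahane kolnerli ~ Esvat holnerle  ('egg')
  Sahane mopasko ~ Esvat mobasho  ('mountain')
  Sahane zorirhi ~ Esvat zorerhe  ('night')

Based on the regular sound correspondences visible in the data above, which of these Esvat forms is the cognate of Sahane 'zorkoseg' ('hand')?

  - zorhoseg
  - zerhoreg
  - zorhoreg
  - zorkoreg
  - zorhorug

zorhoreg

mopasko ~ mobasho — Sahane k corresponds to Esvat h after a consonant, before a back vowel.
hilese ~ helere — Sahane s corresponds to Esvat r between vowels (before a front vowel).
Applying these to Sahane 'zorkoseg':
  zorkoseg → zorhoseg   (k→h after a consonant, before a back vowel)
  zorhoseg → zorhoreg   (s→r between vowels (before a front vowel))
So the Esvat cognate is 'zorhoreg'.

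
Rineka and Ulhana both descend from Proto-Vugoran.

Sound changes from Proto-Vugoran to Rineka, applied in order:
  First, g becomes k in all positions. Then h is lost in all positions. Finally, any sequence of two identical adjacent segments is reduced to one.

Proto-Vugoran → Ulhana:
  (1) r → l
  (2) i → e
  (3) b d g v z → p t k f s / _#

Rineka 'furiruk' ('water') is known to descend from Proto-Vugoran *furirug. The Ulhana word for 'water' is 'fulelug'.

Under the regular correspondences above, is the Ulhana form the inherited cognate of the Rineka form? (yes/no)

Derive the expected Ulhana reflex of *furirug:
Ulhana: start from *furirug.
  rule 1 (unconditioned shift): furirug → fulilug
  rule 2 (vowel merger): fulilug → fulelug
  rule 3 (final devoicing): fulelug → fuleluk
  ⇒ Ulhana fuleluk
The regular Ulhana reflex would be 'fuleluk', but the attested form is 'fulelug'. The correspondence is irregular, so they are not cognates (the Ulhana form has a different source).

no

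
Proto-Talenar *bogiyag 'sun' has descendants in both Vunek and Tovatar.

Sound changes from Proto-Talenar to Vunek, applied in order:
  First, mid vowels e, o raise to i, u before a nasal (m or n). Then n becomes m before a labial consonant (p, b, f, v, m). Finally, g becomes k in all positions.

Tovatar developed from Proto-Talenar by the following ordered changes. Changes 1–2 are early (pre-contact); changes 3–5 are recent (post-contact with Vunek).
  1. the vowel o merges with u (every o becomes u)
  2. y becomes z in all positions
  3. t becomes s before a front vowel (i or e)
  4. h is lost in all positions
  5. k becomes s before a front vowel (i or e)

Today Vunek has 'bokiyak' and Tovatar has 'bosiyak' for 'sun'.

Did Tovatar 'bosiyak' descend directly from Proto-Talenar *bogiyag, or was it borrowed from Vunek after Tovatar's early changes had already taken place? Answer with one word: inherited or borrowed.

borrowed

If inherited, *bogiyag would pass through all of Tovatar's changes:
Tovatar: start from *bogiyag.
  rule 1 (vowel merger): bogiyag → bugiyag
  rule 2 (unconditioned shift): bugiyag → bugizag
  rule 3: no change — bugizag
  rule 4: no change — bugizag
  rule 5: no change — bugizag
  ⇒ Tovatar bugizag
If borrowed from Vunek 'bokiyak' after the early changes, it would undergo only the recent ones:
  rule 3 (palatalisation): no change (bokiyak)
  rule 4 (h-loss): no change (bokiyak)
  rule 5 (palatalisation): bokiyak → bosiyak
  ⇒ as a loan: bosiyak
Tovatar 'bosiyak' matches the loan outcome 'bosiyak', not the inherited 'bugizag' — it skipped the early Tovatar changes, so it was borrowed from Vunek.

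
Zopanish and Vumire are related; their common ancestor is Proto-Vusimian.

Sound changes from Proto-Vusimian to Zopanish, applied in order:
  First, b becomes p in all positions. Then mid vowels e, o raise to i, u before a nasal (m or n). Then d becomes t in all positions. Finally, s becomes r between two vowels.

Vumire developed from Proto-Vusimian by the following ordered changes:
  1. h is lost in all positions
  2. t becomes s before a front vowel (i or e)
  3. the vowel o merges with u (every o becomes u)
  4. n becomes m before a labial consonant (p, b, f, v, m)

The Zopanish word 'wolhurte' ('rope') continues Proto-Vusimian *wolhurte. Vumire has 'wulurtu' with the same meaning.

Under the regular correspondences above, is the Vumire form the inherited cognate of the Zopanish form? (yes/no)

no

Derive the expected Vumire reflex of *wolhurte:
Vumire: *wolhurte > wolurte > wolurse > wulurse  (by h-loss, palatalisation, vowel merger)
The regular Vumire reflex would be 'wulurse', but the attested form is 'wulurtu'. The correspondence is irregular, so they are not cognates (the Vumire form has a different source).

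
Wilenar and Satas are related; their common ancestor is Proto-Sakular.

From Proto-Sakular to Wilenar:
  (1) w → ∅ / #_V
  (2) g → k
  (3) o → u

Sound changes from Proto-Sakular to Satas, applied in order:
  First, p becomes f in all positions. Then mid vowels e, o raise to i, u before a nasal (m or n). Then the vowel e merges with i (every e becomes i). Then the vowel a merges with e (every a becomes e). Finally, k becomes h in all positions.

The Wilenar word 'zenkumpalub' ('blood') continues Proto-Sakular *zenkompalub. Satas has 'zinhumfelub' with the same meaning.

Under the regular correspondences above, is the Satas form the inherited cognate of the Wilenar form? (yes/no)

yes

Derive the expected Satas reflex of *zenkompalub:
Satas: start from *zenkompalub.
  rule 1 (unconditioned shift): zenkompalub → zenkomfalub
  rule 2 (pre-nasal raising): zenkomfalub → zinkumfalub
  rule 3: no change — zinkumfalub
  rule 4 (vowel merger): zinkumfalub → zinkumfelub
  rule 5 (unconditioned shift): zinkumfelub → zinhumfelub
  ⇒ Satas zinhumfelub
Satas 'zinhumfelub' matches the regular reflex exactly, so the pair is cognate.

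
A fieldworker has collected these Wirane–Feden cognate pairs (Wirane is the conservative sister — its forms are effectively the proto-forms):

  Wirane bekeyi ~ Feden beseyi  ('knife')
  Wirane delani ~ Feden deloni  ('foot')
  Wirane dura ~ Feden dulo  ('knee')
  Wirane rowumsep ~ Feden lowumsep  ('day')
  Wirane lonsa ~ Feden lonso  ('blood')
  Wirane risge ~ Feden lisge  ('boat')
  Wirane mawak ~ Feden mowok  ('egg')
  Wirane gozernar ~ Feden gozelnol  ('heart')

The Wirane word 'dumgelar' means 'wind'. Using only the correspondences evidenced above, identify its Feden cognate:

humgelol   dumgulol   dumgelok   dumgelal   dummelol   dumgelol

gozernar ~ gozelnol — Wirane a corresponds to Feden o after a consonant, before r.
gozernar ~ gozelnol — Wirane r corresponds to Feden l word-finally.
Applying these to Wirane 'dumgelar':
  dumgelar → dumgelor   (a→o after a consonant, before r)
  dumgelor → dumgelol   (r→l word-finally)
So the Feden cognate is 'dumgelol'.

dumgelol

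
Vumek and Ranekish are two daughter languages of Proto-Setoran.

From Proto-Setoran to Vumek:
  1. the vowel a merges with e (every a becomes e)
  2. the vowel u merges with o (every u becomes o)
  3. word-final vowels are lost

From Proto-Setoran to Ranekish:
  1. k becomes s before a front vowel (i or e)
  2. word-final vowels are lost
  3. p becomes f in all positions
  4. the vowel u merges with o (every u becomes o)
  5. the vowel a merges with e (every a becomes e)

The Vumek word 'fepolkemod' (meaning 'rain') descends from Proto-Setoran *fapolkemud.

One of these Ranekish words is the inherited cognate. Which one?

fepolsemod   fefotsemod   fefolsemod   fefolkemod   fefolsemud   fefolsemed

fefolsemod

Ranekish: start from *fapolkemud.
  rule 1 (palatalisation): fapolkemud → fapolsemud
  rule 2: no change — fapolsemud
  rule 3 (unconditioned shift): fapolsemud → fafolsemud
  rule 4 (vowel merger): fafolsemud → fafolsemod
  rule 5 (vowel merger): fafolsemod → fefolsemod
  ⇒ Ranekish fefolsemod
The other candidates each miss or misapply at least one Ranekish change.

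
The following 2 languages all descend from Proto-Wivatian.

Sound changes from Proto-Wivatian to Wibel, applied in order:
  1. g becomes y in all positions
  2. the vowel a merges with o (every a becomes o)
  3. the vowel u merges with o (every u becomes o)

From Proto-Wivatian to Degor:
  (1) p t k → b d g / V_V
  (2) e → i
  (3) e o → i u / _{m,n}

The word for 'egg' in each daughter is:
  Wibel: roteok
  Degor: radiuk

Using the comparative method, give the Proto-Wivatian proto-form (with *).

Position 4: Wibel has e, Degor has i. Wibel preserves e here (none of its changes turn any other segment into e), so the proto-segment is *e.
Position 3: Wibel has t, Degor has d. Wibel preserves t here (none of its changes turn any other segment into t), so the proto-segment is *t.
Position 2: Wibel has o, Degor has a. Degor preserves a here (none of its changes turn any other segment into a), so the proto-segment is *a.
This points to *rateuk. Verify forward in each daughter:
Wibel: *rateuk
  rateuk (rule 1 does not apply)
  rateuk → roteuk   [vowel merger]
  roteuk → roteok   [vowel merger]
  giving Wibel roteok.
Degor: *rateuk > radeuk > radiuk  (by intervocalic voicing, vowel merger)
Only *rateuk yields all of Wibel roteok, Degor radiuk.

*rateuk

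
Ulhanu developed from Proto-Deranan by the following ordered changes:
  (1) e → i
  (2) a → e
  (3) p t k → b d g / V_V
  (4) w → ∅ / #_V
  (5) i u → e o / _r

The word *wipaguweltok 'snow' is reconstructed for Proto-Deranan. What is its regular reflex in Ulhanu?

ibeguwiltok

Ulhanu: *wipaguweltok > wipaguwiltok > wipeguwiltok > wibeguwiltok > ibeguwiltok  (by vowel merger, vowel merger, intervocalic voicing, glide loss)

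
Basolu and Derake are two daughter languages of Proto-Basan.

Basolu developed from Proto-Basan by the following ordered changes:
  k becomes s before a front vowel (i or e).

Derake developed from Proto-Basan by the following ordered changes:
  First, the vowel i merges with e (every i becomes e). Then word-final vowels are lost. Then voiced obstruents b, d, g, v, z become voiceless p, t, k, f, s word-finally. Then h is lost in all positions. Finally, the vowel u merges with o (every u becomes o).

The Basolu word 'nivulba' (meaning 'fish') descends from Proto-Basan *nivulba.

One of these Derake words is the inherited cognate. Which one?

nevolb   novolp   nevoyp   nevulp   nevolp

nevolp

Derake: *nivulba > nevulba > nevulb > nevulp > nevolp  (by vowel merger, apocope, final devoicing, vowel merger)
Only 'nevolp' matches the regular Derake development of *nivulba.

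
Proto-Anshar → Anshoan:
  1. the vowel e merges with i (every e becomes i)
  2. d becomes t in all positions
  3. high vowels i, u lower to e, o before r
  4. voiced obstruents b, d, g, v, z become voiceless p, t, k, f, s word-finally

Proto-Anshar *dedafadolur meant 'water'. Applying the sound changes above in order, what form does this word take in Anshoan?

Anshoan: *dedafadolur
  dedafadolur → didafadolur   [vowel merger]
  didafadolur → titafatolur   [unconditioned shift]
  titafatolur → titafatolor   [pre-rhotic lowering]
  titafatolor (rule 4 does not apply)
  giving Anshoan titafatolor.

titafatolor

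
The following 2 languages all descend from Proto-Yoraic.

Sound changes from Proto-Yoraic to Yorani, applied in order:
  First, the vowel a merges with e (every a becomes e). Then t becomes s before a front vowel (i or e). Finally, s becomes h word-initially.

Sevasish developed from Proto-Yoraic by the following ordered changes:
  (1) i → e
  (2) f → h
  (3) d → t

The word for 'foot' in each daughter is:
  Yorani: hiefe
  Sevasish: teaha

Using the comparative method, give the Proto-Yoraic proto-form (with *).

Position 1: Yorani has h, Sevasish has t. Taking the neighbouring segments as reconstructed: Yorani h could go back to *t or *s or *h; Sevasish t could go back to *t or *d — the one source consistent with every daughter is *t.
Position 5: Yorani has e, Sevasish has a. Sevasish preserves a here (none of its changes turn any other segment into a), so the proto-segment is *a.
This points to *tiafa. Verify forward in each daughter:
Yorani: *tiafa > tiefe > siefe > hiefe  (by vowel merger, palatalisation, debuccalisation)
Sevasish: start from *tiafa.
  rule 1 (vowel merger): tiafa → teafa
  rule 2 (unconditioned shift): teafa → teaha
  rule 3: no change — teaha
  ⇒ Sevasish teaha
Only *tiafa yields all of Yorani hiefe, Sevasish teaha.

*tiafa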